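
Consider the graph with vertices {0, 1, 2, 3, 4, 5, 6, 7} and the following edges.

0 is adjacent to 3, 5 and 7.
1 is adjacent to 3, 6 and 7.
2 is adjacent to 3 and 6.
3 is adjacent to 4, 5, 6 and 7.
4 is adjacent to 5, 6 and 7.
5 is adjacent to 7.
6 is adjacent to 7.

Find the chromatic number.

4

3, 4, 5, 7 are pairwise adjacent (a clique of size 4), so at least 4 colors are needed.
One proper 4-coloring: 0=d, 1=d, 2=b, 3=a, 4=d, 5=c, 6=c, 7=b. Every edge joins two different colors.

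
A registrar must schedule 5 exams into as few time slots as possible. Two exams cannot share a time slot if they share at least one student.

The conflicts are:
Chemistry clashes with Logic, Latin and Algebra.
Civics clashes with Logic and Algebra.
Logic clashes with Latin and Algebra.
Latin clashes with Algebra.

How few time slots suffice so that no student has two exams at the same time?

Chemistry, Logic, Latin, Algebra pairwise conflict, so at least 4 time slots are needed.
Using 4 time slots: Chemistry=3, Civics=3, Logic=1, Latin=4, Algebra=2. No two conflicting exams share a time slot.

4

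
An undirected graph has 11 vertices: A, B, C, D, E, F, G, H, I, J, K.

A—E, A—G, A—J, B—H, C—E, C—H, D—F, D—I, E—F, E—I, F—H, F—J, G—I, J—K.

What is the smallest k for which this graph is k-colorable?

J and K are adjacent, so at least 2 colors are needed.
2 colors suffice: color red → {D, E, G, H, J}; color blue → {A, B, C, F, I, K}. No two adjacent vertices share a color.

2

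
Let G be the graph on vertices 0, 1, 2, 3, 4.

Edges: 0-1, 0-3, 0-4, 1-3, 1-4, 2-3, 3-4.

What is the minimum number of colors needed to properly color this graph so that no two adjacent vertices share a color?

4

0, 1, 3, 4 form a clique, so at least 4 colors are needed.
4 colors suffice: color a → {3}; color b → {2, 4}; color c → {0}; color d → {1}. Every edge joins two different colors.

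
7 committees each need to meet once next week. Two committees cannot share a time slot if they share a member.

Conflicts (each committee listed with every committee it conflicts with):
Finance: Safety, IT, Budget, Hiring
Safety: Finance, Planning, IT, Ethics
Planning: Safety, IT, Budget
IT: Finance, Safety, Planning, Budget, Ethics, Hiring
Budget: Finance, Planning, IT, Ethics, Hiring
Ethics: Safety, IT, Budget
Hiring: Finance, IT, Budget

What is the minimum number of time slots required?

Finance, IT, Budget, Hiring pairwise conflict, so at least 4 time slots are needed.
4 time slots suffice: time slot 1 → {IT}; time slot 2 → {Safety, Budget}; time slot 3 → {Finance, Planning, Ethics}; time slot 4 → {Hiring}. Every pair that conflicts lands in different time slots.

4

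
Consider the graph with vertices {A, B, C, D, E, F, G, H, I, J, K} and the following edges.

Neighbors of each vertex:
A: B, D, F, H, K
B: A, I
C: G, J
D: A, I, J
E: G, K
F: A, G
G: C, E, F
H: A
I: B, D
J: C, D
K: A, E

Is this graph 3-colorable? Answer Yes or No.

The chromatic number is 3. The cycle E-K-A-F-G-E has odd length 5, so it cannot be 2-colored; at least 3 colors are needed.
One proper 3-coloring: A=1, B=2, C=2, D=2, E=3, F=2, G=1, H=2, I=1, J=1, K=2.
That is already a proper 3-coloring.

Yes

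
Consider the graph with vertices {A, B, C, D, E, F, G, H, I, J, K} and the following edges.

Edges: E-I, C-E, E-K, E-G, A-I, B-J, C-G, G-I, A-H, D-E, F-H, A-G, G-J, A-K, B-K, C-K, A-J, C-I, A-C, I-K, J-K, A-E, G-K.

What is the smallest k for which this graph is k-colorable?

6

A, C, E, G, I, K are mutually adjacent (a clique of size 6), so at least 6 colors are needed.
6 colors suffice: color 1 → {D, H, K}; color 2 → {A, B, F}; color 3 → {E, J}; color 4 → {G}; color 5 → {C}; color 6 → {I}. No two adjacent vertices share a color.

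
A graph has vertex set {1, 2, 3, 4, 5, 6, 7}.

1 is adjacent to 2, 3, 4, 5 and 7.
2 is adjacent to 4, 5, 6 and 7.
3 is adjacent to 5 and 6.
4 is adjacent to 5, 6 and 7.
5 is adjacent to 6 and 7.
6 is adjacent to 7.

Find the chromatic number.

2, 4, 5, 6, 7 are pairwise adjacent (a clique of size 5), so at least 5 colors are needed.
A valid assignment using 5 colors: 1=blue, 2=yellow, 3=green, 4=purple, 5=red, 6=blue, 7=green. No two adjacent vertices share a color.

5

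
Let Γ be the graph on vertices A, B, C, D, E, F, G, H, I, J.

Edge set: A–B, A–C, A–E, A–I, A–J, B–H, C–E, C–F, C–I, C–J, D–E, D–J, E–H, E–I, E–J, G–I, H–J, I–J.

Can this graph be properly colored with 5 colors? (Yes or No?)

Yes

The chromatic number is 5. A, C, E, I, J form a clique, so at least 5 colors are needed.
A valid assignment using 5 colors: A=3, B=1, C=4, D=3, E=1, F=1, G=1, H=3, I=5, J=2.
That is already a proper 5-coloring.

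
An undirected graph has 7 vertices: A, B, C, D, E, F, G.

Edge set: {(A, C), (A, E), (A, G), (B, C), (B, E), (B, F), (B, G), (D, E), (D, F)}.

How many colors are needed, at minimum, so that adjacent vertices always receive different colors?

D and F are adjacent, so at least 2 colors are needed.
A valid assignment using 2 colors: A=red, B=red, C=blue, D=red, E=blue, F=blue, G=blue. No two adjacent vertices share a color.

2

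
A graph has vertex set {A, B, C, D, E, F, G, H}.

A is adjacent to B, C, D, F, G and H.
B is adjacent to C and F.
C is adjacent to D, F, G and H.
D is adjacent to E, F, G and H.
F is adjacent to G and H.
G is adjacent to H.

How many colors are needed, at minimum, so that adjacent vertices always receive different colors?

6

A, C, D, F, G, H are pairwise adjacent (a clique of size 6), so at least 6 colors are needed.
One proper 6-coloring: A=2, B=3, C=1, D=3, E=1, F=4, G=5, H=6. Every edge joins two different colors.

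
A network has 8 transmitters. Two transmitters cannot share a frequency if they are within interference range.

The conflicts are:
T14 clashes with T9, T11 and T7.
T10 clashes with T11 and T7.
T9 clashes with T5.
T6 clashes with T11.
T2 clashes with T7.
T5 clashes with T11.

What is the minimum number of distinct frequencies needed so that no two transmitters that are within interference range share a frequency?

2

T2 and T7 conflict, so at least 2 frequencies are needed.
Using 2 frequencies: T14=2, T10=2, T9=1, T6=2, T2=2, T5=2, T11=1, T7=1. No two conflicting transmitters share a frequency.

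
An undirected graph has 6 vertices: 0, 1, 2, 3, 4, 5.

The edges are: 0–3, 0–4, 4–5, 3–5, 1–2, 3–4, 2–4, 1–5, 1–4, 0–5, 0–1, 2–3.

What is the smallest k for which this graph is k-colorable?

4

0, 1, 4, 5 are pairwise adjacent (a clique of size 4), so at least 4 colors are needed.
4 colors suffice: color a → {4}; color b → {1, 3}; color c → {0, 2}; color d → {5}. Each edge has distinct colors on its endpoints.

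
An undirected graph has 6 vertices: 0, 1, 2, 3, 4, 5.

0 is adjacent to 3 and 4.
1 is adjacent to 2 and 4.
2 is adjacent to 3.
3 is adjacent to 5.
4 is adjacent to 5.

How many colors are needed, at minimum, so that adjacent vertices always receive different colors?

The cycle 4-5-3-2-1-4 has odd length 5, so it cannot be 2-colored; at least 3 colors are needed.
3 colors suffice: color red → {3, 4}; color blue → {0, 2, 5}; color green → {1}. Every edge joins two different colors.

3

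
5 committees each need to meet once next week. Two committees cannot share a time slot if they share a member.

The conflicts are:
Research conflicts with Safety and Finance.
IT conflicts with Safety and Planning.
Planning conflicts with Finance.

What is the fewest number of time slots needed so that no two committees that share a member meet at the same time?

The cycle Planning-Finance-Research-Safety-IT-Planning has odd length 5, so it cannot be 2-colored; at least 3 time slots are needed.
3 time slots suffice: time slot 1 → {Research, Planning}; time slot 2 → {IT, Finance}; time slot 3 → {Safety}. Each listed conflict is separated.

3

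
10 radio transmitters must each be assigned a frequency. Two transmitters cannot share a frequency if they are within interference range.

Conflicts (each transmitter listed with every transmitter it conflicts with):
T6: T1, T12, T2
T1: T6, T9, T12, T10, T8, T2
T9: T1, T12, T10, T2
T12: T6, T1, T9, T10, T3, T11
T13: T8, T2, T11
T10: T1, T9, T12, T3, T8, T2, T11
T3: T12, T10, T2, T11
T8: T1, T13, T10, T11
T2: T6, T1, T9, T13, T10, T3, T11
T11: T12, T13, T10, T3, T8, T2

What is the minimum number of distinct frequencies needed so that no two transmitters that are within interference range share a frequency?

T10, T3, T2, T11 all conflict with each other, so at least 4 frequencies are needed.
Using 4 frequencies: T6=2, T1=3, T9=4, T12=1, T13=2, T10=2, T3=4, T8=1, T2=1, T11=3. Each listed conflict is separated.

4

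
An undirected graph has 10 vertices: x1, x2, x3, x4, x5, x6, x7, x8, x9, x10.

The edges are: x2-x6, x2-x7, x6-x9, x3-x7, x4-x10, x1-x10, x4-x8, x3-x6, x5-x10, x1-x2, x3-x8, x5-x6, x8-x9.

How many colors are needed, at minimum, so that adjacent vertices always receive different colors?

The cycle x2-x1-x10-x5-x6-x2 has odd length 5, so it cannot be 2-colored; at least 3 colors are needed.
3 colors suffice: x1=3, x2=2, x3=2, x4=2, x5=2, x6=1, x7=1, x8=1, x9=2, x10=1. No two adjacent vertices share a color.

3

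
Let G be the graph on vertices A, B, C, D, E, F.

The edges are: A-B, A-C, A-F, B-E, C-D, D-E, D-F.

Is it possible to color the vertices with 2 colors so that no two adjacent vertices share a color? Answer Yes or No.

The cycle E-D-F-A-B-E has odd length 5, so it cannot be 2-colored; at least 3 colors are needed.
So 2 colors are not enough.

No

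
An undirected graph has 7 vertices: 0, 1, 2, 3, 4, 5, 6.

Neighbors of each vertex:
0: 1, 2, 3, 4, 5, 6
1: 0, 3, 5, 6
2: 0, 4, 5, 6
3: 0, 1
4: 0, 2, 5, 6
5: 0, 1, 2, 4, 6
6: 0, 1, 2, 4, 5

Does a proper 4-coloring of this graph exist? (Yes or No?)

No

0, 2, 4, 5, 6 form a clique, so at least 5 colors are needed.
So 4 colors are not enough.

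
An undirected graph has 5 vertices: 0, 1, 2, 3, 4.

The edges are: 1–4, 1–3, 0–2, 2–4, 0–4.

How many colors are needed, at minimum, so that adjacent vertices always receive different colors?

3

0, 2, 4 are pairwise adjacent, so at least 3 colors are needed.
3 colors suffice: color a → {3, 4}; color b → {1, 2}; color c → {0}. Each edge has distinct colors on its endpoints.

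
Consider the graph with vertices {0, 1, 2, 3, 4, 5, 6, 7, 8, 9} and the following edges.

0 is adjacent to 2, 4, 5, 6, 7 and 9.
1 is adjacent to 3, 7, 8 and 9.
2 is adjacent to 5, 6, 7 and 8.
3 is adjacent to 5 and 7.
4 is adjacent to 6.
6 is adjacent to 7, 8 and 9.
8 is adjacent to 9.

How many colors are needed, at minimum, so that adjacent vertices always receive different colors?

0, 2, 6, 7 are mutually adjacent (a clique of size 4), so at least 4 colors are needed.
4 colors suffice: 0=red, 1=blue, 2=yellow, 3=red, 4=green, 5=blue, 6=blue, 7=green, 8=red, 9=green. Every edge joins two different colors.

4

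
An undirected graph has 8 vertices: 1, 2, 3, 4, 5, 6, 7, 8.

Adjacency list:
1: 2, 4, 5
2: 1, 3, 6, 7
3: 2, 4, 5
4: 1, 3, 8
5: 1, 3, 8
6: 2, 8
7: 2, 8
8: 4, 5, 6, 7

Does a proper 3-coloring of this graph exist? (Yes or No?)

The chromatic number is 3. The cycle 2-6-8-5-3-2 has odd length 5, so it cannot be 2-colored; at least 3 colors are needed.
3 colors suffice: color red → {2, 8}; color blue → {1, 3, 6, 7}; color green → {4, 5}.
That is already a proper 3-coloring.

Yes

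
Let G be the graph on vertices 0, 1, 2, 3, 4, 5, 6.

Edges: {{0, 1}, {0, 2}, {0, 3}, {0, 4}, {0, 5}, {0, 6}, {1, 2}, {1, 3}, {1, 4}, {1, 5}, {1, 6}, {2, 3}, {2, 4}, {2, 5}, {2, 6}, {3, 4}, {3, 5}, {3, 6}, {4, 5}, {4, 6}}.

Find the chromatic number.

6

0, 1, 2, 3, 4, 6 are mutually adjacent (a clique of size 6), so at least 6 colors are needed.
6 colors suffice: 0=yellow, 1=green, 2=purple, 3=blue, 4=red, 5=orange, 6=orange. Every edge joins two different colors.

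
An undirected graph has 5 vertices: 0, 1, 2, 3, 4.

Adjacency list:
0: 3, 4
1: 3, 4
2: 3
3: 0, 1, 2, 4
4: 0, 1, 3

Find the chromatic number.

0, 3, 4 are mutually adjacent, so at least 3 colors are needed.
3 colors suffice: color red → {3}; color blue → {2, 4}; color green → {0, 1}. Each edge has distinct colors on its endpoints.

3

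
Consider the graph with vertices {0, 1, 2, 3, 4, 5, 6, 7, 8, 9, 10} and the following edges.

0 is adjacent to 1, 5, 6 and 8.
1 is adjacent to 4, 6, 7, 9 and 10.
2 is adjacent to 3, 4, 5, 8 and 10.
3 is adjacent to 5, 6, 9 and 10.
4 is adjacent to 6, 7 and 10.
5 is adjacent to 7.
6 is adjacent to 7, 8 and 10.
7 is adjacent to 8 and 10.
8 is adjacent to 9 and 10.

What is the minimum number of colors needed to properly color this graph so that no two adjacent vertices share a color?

1, 4, 6, 7, 10 are mutually adjacent (a clique of size 5), so at least 5 colors are needed.
5 colors suffice: color red → {2, 6, 9}; color blue → {0, 10}; color green → {1, 3, 8}; color yellow → {7}; color purple → {4, 5}. Every edge joins two different colors.

5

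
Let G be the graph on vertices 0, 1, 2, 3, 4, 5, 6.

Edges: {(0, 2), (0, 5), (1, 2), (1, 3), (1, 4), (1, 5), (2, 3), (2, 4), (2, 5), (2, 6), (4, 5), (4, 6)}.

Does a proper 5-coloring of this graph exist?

The chromatic number is 4. 1, 2, 4, 5 form a clique, so at least 4 colors are needed.
One proper 4-coloring: 0=c, 1=c, 2=a, 3=b, 4=d, 5=b, 6=b.
Since 5 ≥ 4, a proper 5-coloring certainly exists.

Yes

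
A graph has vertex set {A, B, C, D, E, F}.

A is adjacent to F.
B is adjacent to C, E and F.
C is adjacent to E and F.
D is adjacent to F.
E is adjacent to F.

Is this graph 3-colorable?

B, C, E, F are pairwise adjacent (a clique of size 4), so at least 4 colors are needed.
So 3 colors are not enough.

No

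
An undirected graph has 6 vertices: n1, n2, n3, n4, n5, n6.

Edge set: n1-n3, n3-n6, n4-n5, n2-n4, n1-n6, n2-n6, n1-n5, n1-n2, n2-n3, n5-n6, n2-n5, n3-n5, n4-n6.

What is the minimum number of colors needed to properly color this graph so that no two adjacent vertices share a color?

n1, n2, n3, n5, n6 form a clique, so at least 5 colors are needed.
A valid assignment using 5 colors: n1=purple, n2=red, n3=yellow, n4=yellow, n5=blue, n6=green. Every edge joins two different colors.

5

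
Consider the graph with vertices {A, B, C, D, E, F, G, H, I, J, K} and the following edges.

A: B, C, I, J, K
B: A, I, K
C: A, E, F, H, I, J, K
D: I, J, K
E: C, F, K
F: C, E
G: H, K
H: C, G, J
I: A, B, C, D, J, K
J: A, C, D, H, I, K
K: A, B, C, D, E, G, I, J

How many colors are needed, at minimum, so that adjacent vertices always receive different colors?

5

A, C, I, J, K are mutually adjacent (a clique of size 5), so at least 5 colors are needed.
5 colors suffice: color 1 → {F, H, K}; color 2 → {B, C, D, G}; color 3 → {E, J}; color 4 → {I}; color 5 → {A}. Each edge has distinct colors on its endpoints.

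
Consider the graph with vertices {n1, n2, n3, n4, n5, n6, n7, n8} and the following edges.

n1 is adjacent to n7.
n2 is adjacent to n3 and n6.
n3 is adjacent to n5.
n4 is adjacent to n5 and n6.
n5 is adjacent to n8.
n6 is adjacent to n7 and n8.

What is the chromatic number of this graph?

The cycle n3-n5-n8-n6-n2-n3 has odd length 5, so it cannot be 2-colored; at least 3 colors are needed.
3 colors suffice: color 1 → {n1, n5, n6}; color 2 → {n2, n4, n7, n8}; color 3 → {n3}. Every edge joins two different colors.

3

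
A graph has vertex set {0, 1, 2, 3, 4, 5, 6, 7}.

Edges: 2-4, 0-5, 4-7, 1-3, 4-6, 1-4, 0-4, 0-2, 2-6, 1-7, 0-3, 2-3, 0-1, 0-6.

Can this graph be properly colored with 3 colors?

No

0, 2, 4, 6 form a clique, so at least 4 colors are needed.
So 3 colors are not enough.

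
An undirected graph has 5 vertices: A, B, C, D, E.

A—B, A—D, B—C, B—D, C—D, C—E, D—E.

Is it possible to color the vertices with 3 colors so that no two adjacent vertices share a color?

Yes

The chromatic number is 3. C, D, E form a triangle, so at least 3 colors are needed.
One proper 3-coloring: A=3, B=2, C=3, D=1, E=2.
That is already a proper 3-coloring.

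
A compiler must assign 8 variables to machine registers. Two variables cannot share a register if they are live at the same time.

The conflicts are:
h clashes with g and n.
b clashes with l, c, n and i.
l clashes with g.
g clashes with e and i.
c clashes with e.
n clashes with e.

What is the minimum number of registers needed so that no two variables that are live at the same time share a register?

3

The cycle n-h-g-i-b-n has odd length 5, so it cannot be 2-colored; at least 3 registers are needed.
3 registers suffice: register 1 → {b, g}; register 2 → {l, c, n, i}; register 3 → {h, e}. No two conflicting variables share a register.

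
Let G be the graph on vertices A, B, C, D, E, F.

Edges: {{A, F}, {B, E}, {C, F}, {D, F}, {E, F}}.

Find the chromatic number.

B and E are adjacent, so at least 2 colors are needed.
2 colors suffice: color 1 → {B, F}; color 2 → {A, C, D, E}. Every edge joins two different colors.

2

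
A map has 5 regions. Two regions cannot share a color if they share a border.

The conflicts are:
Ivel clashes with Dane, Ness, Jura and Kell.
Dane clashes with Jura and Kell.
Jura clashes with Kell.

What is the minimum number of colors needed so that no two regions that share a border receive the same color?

4

Ivel, Dane, Jura, Kell pairwise conflict, so at least 4 colors are needed.
4 colors suffice: Ivel=1, Dane=3, Ness=2, Jura=2, Kell=4. Every pair that conflicts lands in different colors.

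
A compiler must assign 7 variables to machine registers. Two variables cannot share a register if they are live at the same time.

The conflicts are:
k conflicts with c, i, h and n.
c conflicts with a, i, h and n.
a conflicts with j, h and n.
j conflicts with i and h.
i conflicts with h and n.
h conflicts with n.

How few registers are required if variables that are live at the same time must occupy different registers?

5

k, c, i, h, n pairwise conflict, so at least 5 registers are needed.
5 registers suffice: k=5, c=3, a=4, j=2, i=4, h=1, n=2. Every pair that conflicts lands in different registers.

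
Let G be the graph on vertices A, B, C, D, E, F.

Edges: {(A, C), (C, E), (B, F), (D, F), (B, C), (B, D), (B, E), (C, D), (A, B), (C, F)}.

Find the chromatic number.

4

B, C, D, F are pairwise adjacent (a clique of size 4), so at least 4 colors are needed.
One proper 4-coloring: A=green, B=red, C=blue, D=green, E=green, F=yellow. Each edge has distinct colors on its endpoints.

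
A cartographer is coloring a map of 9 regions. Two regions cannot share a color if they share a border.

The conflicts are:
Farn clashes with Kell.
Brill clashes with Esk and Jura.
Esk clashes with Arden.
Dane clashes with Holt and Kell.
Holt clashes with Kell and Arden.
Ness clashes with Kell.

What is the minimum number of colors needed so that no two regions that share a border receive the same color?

3

Dane, Holt, Kell all conflict with each other, so at least 3 colors are needed.
3 colors suffice: color 1 → {Brill, Kell, Arden}; color 2 → {Farn, Esk, Jura, Holt, Ness}; color 3 → {Dane}. No two conflicting regions share a color.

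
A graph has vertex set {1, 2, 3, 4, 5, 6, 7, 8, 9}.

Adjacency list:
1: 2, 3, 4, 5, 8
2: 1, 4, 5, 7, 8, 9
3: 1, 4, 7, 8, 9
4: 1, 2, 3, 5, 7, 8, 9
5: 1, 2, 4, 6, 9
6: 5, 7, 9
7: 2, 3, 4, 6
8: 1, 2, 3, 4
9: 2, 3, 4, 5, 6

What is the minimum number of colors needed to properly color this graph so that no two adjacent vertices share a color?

4

1, 3, 4, 8 are pairwise adjacent (a clique of size 4), so at least 4 colors are needed.
One proper 4-coloring: 1=d, 2=b, 3=b, 4=a, 5=c, 6=a, 7=c, 8=c, 9=d. Each edge has distinct colors on its endpoints.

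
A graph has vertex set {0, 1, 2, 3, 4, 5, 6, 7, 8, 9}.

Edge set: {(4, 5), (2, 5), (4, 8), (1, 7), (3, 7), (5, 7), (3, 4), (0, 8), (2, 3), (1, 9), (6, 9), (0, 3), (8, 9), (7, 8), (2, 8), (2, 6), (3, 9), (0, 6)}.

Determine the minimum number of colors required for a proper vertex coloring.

2

1 and 7 are adjacent, so at least 2 colors are needed.
2 colors suffice: color a → {1, 3, 5, 6, 8}; color b → {0, 2, 4, 7, 9}. Each edge has distinct colors on its endpoints.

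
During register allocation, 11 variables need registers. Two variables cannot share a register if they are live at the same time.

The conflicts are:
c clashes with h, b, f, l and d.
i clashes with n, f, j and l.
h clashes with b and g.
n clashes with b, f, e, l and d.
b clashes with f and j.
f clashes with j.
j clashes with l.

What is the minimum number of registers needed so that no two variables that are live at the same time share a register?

3

b, f, j are mutually in conflict, so at least 3 registers are needed.
3 registers suffice: register 1 → {c, n, j, g}; register 2 → {h, f, e, l, d}; register 3 → {i, b}. Every pair that conflicts lands in different registers.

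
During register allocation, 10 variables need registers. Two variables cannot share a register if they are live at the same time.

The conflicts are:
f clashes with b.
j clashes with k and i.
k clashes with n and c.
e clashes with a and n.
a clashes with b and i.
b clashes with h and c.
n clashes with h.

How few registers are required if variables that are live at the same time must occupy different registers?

The cycle n-h-b-c-k-n has odd length 5, so it cannot be 2-colored; at least 3 registers are needed.
Using 3 registers: f=2, j=2, k=1, e=1, a=2, b=1, n=2, h=3, i=1, c=2. Each listed conflict is separated.

3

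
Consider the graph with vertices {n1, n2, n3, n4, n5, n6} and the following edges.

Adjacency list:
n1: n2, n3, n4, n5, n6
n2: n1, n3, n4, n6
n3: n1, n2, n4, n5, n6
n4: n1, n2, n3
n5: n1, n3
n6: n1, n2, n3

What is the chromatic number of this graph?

n1, n2, n3, n6 are mutually adjacent (a clique of size 4), so at least 4 colors are needed.
4 colors suffice: color 1 → {n1}; color 2 → {n3}; color 3 → {n2, n5}; color 4 → {n4, n6}. Every edge joins two different colors.

4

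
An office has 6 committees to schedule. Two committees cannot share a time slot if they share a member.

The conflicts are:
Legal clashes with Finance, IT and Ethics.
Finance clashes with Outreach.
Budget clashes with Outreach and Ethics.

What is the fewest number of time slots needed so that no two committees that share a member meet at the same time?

3

The cycle Outreach-Budget-Ethics-Legal-Finance-Outreach has odd length 5, so it cannot be 2-colored; at least 3 time slots are needed.
3 time slots suffice: time slot 1 → {Legal, Outreach}; time slot 2 → {Finance, IT, Ethics}; time slot 3 → {Budget}. Every pair that conflicts lands in different time slots.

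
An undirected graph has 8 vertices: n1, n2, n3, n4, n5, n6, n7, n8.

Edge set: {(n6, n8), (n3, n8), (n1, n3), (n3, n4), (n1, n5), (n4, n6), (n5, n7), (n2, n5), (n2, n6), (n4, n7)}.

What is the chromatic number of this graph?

The cycle n5-n7-n4-n3-n1-n5 has odd length 5, so it cannot be 2-colored; at least 3 colors are needed.
One proper 3-coloring: n1=green, n2=green, n3=blue, n4=red, n5=red, n6=blue, n7=blue, n8=red. Every edge joins two different colors.

3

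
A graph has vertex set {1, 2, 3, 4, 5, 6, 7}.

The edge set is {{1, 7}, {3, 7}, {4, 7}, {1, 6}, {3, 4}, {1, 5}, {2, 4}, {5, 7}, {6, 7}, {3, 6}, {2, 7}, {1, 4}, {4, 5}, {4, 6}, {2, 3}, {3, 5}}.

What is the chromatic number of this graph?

4

3, 4, 6, 7 form a clique, so at least 4 colors are needed.
4 colors suffice: color a → {4}; color b → {7}; color c → {1, 3}; color d → {2, 5, 6}. No two adjacent vertices share a color.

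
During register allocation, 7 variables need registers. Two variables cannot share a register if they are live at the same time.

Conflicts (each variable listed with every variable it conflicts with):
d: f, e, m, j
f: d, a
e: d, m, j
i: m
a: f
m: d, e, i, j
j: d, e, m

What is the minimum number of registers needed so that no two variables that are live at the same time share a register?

d, e, m, j pairwise conflict, so at least 4 registers are needed.
4 registers suffice: register 1 → {f, m}; register 2 → {d, i, a}; register 3 → {e}; register 4 → {j}. No two conflicting variables share a register.

4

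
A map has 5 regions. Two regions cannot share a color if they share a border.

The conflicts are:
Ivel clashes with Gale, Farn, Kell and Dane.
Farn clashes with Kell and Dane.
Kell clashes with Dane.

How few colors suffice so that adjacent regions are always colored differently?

Ivel, Farn, Kell, Dane are mutually in conflict, so at least 4 colors are needed.
4 colors suffice: color 1 → {Ivel}; color 2 → {Gale, Kell}; color 3 → {Dane}; color 4 → {Farn}. Each listed conflict is separated.

4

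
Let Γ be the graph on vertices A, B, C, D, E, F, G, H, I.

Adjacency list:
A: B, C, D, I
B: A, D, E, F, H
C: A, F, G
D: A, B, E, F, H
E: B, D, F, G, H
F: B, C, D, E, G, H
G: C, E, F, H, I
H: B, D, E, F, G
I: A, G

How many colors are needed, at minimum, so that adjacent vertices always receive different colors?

B, D, E, F, H are mutually adjacent (a clique of size 5), so at least 5 colors are needed.
A valid assignment using 5 colors: A=red, B=blue, C=green, D=green, E=purple, F=red, G=blue, H=yellow, I=green. Every edge joins two different colors.

5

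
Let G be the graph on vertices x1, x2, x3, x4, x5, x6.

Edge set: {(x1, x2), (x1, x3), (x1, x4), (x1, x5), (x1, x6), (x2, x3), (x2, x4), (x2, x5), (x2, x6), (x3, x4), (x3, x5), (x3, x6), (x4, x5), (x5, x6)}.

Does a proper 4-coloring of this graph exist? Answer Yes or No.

No

x1, x2, x3, x5, x6 form a clique, so at least 5 colors are needed.
So 4 colors are not enough.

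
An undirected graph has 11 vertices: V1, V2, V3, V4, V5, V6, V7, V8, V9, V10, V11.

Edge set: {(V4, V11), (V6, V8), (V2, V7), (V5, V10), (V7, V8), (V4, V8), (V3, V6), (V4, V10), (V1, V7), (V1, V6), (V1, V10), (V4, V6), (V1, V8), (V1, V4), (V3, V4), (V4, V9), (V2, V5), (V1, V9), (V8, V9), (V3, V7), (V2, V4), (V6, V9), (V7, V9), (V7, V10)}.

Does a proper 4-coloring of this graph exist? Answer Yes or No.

V1, V4, V6, V8, V9 form a clique, so at least 5 colors are needed.
So 4 colors are not enough.

No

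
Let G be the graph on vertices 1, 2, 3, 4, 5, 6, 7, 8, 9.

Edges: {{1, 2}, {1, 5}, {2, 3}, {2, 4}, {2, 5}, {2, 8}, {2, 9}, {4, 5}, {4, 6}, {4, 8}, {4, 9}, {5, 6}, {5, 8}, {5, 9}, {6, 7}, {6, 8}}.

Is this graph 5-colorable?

Yes

The chromatic number is 4. 4, 5, 6, 8 form a clique, so at least 4 colors are needed.
4 colors suffice: 1=green, 2=blue, 3=red, 4=green, 5=red, 6=blue, 7=red, 8=yellow, 9=yellow.
Since 5 ≥ 4, a proper 5-coloring certainly exists.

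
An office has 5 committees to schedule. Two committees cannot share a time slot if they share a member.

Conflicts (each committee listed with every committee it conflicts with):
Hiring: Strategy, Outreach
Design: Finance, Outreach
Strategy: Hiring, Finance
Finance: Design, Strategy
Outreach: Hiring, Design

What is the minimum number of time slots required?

The cycle Hiring-Outreach-Design-Finance-Strategy-Hiring has odd length 5, so it cannot be 2-colored; at least 3 time slots are needed.
A valid assignment using 3 time slots: Hiring=3, Design=1, Strategy=1, Finance=2, Outreach=2. Every pair that conflicts lands in different time slots.

3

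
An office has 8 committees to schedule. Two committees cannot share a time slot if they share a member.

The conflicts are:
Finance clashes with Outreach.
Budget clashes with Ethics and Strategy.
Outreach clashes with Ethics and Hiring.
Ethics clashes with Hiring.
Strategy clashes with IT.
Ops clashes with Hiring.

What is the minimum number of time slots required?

Outreach, Ethics, Hiring pairwise conflict, so at least 3 time slots are needed.
3 time slots suffice: time slot 1 → {Budget, Outreach, IT, Ops}; time slot 2 → {Finance, Ethics, Strategy}; time slot 3 → {Hiring}. Each listed conflict is separated.

3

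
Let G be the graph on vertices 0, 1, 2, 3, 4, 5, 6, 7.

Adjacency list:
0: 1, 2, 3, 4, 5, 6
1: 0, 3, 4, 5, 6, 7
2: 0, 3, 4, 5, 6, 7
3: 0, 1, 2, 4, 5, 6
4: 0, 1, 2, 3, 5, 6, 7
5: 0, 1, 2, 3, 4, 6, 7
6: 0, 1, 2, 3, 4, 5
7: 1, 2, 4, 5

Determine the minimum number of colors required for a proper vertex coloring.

6

0, 2, 3, 4, 5, 6 are mutually adjacent (a clique of size 6), so at least 6 colors are needed.
6 colors suffice: color a → {4}; color b → {5}; color c → {3, 7}; color d → {6}; color e → {1, 2}; color f → {0}. Every edge joins two different colors.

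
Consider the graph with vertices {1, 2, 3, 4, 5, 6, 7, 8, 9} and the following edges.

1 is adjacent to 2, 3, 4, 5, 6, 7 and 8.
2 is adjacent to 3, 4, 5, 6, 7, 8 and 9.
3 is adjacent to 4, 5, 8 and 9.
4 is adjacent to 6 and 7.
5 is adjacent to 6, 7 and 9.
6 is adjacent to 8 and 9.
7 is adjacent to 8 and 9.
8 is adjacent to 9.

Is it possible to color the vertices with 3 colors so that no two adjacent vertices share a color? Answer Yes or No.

No

1, 2, 6, 8 are mutually adjacent (a clique of size 4), so at least 4 colors are needed.
So 3 colors are not enough.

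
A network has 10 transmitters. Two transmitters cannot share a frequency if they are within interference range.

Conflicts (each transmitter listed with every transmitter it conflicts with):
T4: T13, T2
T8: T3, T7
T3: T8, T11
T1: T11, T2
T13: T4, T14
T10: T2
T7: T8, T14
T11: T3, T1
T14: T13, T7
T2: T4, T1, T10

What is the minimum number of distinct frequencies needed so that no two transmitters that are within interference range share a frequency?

3

The cycle T11-T1-T2-T4-T13-T14-T7-T8-T3-T11 has odd length 9, so it cannot be 2-colored; at least 3 frequencies are needed.
3 frequencies suffice: frequency 1 → {T13, T7, T11, T2}; frequency 2 → {T4, T8, T1, T10, T14}; frequency 3 → {T3}. No two conflicting transmitters share a frequency.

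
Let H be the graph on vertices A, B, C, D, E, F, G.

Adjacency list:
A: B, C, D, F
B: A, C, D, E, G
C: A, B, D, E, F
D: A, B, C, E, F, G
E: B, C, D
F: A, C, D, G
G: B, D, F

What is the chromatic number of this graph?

4

B, C, D, E are mutually adjacent (a clique of size 4), so at least 4 colors are needed.
4 colors suffice: color red → {D}; color blue → {C, G}; color green → {B, F}; color yellow → {A, E}. Every edge joins two different colors.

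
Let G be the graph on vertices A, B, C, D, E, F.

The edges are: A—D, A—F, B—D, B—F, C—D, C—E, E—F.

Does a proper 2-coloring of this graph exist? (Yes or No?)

No

The cycle C-D-A-F-E-C has odd length 5, so it cannot be 2-colored; at least 3 colors are needed.
So 2 colors are not enough.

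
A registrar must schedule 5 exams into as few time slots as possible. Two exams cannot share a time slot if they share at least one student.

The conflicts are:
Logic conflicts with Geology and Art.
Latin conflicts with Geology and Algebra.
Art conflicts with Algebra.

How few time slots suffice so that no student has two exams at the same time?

3

The cycle Algebra-Art-Logic-Geology-Latin-Algebra has odd length 5, so it cannot be 2-colored; at least 3 time slots are needed.
3 time slots suffice: time slot 1 → {Logic, Algebra}; time slot 2 → {Latin, Art}; time slot 3 → {Geology}. Each listed conflict is separated.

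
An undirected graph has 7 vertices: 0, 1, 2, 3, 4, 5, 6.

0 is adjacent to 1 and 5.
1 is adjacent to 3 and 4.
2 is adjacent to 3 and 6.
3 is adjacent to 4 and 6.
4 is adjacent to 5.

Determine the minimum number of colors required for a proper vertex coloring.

3

1, 3, 4 are mutually adjacent, so at least 3 colors are needed.
A valid assignment using 3 colors: 0=a, 1=c, 2=c, 3=a, 4=b, 5=c, 6=b. No two adjacent vertices share a color.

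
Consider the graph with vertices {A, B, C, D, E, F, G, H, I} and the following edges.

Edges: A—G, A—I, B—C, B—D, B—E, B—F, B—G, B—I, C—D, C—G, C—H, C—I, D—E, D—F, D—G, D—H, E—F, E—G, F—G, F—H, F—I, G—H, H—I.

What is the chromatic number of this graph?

B, D, E, F, G are pairwise adjacent (a clique of size 5), so at least 5 colors are needed.
A valid assignment using 5 colors: A=2, B=4, C=2, D=3, E=5, F=2, G=1, H=4, I=1. No two adjacent vertices share a color.

5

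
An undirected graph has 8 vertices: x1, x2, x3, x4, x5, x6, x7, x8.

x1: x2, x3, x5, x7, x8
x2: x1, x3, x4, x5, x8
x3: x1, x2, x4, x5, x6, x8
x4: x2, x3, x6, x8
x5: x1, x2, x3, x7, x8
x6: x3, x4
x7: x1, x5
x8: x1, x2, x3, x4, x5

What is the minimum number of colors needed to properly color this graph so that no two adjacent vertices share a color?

5

x1, x2, x3, x5, x8 are mutually adjacent (a clique of size 5), so at least 5 colors are needed.
5 colors suffice: color 1 → {x3, x7}; color 2 → {x6, x8}; color 3 → {x2}; color 4 → {x1, x4}; color 5 → {x5}. Each edge has distinct colors on its endpoints.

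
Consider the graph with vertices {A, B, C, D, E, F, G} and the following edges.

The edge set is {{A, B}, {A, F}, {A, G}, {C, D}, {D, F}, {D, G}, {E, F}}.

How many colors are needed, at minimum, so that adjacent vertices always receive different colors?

D and F are adjacent, so at least 2 colors are needed.
One proper 2-coloring: A=blue, B=red, C=red, D=blue, E=blue, F=red, G=red. Every edge joins two different colors.

2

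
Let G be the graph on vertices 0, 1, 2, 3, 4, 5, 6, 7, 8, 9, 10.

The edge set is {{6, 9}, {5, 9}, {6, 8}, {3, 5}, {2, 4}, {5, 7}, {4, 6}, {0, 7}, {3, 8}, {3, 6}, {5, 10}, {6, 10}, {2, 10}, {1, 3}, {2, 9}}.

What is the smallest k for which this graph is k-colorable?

3, 6, 8 are pairwise adjacent, so at least 3 colors are needed.
3 colors suffice: color a → {0, 1, 2, 5, 6}; color b → {3, 4, 7, 9, 10}; color c → {8}. No two adjacent vertices share a color.

3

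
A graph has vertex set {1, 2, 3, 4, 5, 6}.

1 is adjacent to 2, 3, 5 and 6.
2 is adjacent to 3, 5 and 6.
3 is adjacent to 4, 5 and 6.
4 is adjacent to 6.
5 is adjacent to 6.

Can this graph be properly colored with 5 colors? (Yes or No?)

The chromatic number is 5. 1, 2, 3, 5, 6 are mutually adjacent (a clique of size 5), so at least 5 colors are needed.
5 colors suffice: 1=purple, 2=green, 3=blue, 4=green, 5=yellow, 6=red.
That is already a proper 5-coloring.

Yes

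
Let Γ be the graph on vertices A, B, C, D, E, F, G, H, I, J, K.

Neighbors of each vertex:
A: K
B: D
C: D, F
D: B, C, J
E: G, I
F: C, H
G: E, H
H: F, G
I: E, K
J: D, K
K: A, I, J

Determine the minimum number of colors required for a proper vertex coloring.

3

The cycle I-K-J-D-C-F-H-G-E-I has odd length 9, so it cannot be 2-colored; at least 3 colors are needed.
3 colors suffice: color 1 → {D, E, H, K}; color 2 → {A, B, C, G, I, J}; color 3 → {F}. No two adjacent vertices share a color.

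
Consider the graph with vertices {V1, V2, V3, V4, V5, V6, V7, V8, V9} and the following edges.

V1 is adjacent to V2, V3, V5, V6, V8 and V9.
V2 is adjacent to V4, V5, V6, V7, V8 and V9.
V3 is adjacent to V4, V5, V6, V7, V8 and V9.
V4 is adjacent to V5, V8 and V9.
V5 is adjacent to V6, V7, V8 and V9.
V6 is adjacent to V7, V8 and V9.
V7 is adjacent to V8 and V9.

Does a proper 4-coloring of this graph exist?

No

V1, V2, V5, V6, V9 are pairwise adjacent (a clique of size 5), so at least 5 colors are needed.
So 4 colors are not enough.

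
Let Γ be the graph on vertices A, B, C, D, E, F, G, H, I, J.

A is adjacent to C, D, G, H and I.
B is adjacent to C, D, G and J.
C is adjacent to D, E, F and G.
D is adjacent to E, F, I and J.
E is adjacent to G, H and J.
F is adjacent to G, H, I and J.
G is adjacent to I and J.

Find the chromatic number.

E, G, J are pairwise adjacent, so at least 3 colors are needed.
3 colors suffice: A=green, B=green, C=blue, D=red, E=green, F=green, G=red, H=red, I=blue, J=blue. Every edge joins two different colors.

3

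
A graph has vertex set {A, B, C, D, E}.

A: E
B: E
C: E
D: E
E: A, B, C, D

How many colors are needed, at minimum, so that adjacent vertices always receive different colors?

2

B and E are adjacent, so at least 2 colors are needed.
2 colors suffice: color 1 → {E}; color 2 → {A, B, C, D}. Each edge has distinct colors on its endpoints.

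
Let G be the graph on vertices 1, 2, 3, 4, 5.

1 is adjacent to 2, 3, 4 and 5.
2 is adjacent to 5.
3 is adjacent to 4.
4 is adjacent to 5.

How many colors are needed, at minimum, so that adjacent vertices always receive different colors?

1, 2, 5 form a triangle, so at least 3 colors are needed.
3 colors suffice: color red → {1}; color blue → {3, 5}; color green → {2, 4}. Each edge has distinct colors on its endpoints.

3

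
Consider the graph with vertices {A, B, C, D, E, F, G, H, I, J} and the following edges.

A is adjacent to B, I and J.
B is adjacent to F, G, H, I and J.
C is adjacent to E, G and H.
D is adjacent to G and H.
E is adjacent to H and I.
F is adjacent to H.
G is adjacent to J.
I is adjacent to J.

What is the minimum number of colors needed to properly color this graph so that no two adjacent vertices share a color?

4

A, B, I, J are pairwise adjacent (a clique of size 4), so at least 4 colors are needed.
4 colors suffice: color red → {B, C, D}; color blue → {G, H, I}; color green → {E, F, J}; color yellow → {A}. No two adjacent vertices share a color.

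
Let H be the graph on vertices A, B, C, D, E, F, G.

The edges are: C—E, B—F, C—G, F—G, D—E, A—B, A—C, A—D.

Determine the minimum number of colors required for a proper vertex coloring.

3

The cycle C-A-B-F-G-C has odd length 5, so it cannot be 2-colored; at least 3 colors are needed.
3 colors suffice: A=2, B=1, C=1, D=1, E=2, F=2, G=3. Every edge joins two different colors.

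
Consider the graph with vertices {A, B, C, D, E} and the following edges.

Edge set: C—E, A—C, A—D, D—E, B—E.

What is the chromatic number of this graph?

2

D and E are adjacent, so at least 2 colors are needed.
One proper 2-coloring: A=1, B=2, C=2, D=2, E=1. No two adjacent vertices share a color.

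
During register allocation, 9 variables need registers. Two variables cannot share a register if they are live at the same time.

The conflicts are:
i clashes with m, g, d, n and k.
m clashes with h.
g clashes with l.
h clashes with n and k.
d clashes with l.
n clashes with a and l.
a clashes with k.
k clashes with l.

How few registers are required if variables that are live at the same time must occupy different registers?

n and a conflict, so at least 2 registers are needed.
Using 2 registers: i=1, m=2, g=2, h=1, d=2, n=2, a=1, k=2, l=1. Each listed conflict is separated.

2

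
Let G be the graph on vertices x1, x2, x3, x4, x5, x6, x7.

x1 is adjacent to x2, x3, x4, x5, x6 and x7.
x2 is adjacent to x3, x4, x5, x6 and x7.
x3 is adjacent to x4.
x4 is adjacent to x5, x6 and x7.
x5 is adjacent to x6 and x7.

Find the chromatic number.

x1, x2, x4, x5, x7 are pairwise adjacent (a clique of size 5), so at least 5 colors are needed.
5 colors suffice: x1=1, x2=2, x3=4, x4=3, x5=4, x6=5, x7=5. No two adjacent vertices share a color.

5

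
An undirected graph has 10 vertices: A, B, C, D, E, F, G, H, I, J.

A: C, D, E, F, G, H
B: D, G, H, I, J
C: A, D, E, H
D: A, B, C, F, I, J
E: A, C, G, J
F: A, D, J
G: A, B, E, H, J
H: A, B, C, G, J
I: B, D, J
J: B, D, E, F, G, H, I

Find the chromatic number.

4

B, G, H, J are mutually adjacent (a clique of size 4), so at least 4 colors are needed.
4 colors suffice: color 1 → {A, J}; color 2 → {D, G}; color 3 → {B, C, F}; color 4 → {E, H, I}. Every edge joins two different colors.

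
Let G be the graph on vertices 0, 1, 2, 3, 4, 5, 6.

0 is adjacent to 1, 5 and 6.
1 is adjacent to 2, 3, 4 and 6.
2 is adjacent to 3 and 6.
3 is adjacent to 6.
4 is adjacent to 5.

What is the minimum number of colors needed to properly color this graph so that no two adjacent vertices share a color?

1, 2, 3, 6 are pairwise adjacent (a clique of size 4), so at least 4 colors are needed.
4 colors suffice: 0=c, 1=a, 2=c, 3=d, 4=b, 5=a, 6=b. Every edge joins two different colors.

4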